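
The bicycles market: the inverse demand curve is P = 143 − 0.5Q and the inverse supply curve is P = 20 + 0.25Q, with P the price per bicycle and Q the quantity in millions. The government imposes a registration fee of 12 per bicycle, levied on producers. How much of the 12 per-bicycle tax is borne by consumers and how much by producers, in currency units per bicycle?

Consumers bear 8 per bicycle; producers bear 4 per bicycle.

Rewrite in direct form: Qd = 286 − 2P and Qs = 4P − 80.
Without the tax, 286 − 2P = 4P − 80 gives 6P = 366, so P* = 61 and Q* = 164.
With the tax collected from producers, supply shifts: Qs = 4(P − 12) − 80.
New equilibrium: consumers pay 69, producers receive 57, Q = 148. (Wedge: Pb − Ps = 12.)
Burden on consumers: 8; on producers: 4. (They sum to 12.)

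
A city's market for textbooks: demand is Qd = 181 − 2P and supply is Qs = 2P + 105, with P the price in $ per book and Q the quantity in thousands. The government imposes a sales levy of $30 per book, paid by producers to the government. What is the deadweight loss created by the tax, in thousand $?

Before the tax: set 181 − 2P = 2P + 105 → P* = $19, Q* = 143.
With the tax collected from producers, supply shifts: Qs = 2(P − 30) + 105.
New equilibrium: consumers pay $34, producers receive $4, Q = 113. (Wedge: Pb − Ps = 30.)
Quantity falls by |ΔQ| = |143 − 113| = 30.
DWL = ½ · t · |ΔQ| = ½ · 30 · 30 = $450.

Deadweight loss = $450 thousand.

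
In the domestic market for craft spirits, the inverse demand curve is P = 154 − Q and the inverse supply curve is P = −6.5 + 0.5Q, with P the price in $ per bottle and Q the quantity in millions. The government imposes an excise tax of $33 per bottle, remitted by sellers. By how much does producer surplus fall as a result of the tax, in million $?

Inverting to Q(P) form: Qd = 154 − P; Qs = 2P + 13.
Without the tax, 154 − P = 2P + 13 gives 3P = 141, so P* = $47 and Q* = 107.
With the tax collected from sellers, supply shifts: Qs = 2(P − 33) + 13.
New equilibrium: buyers pay $69, sellers receive $36, Q = 85. (Wedge: Pb − Ps = 33.)
ΔPS is the trapezoid between Q = 85 and Q = 107 of height $11: ½ · (107 + 85) · 11 = $1056.

Producer surplus falls by $1056 million.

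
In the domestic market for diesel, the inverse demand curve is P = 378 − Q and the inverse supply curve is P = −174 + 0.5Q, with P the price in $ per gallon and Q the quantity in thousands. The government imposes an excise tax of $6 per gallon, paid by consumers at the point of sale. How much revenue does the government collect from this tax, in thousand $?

Tax revenue = $2184 thousand.

Inverting to Q(P) form: Qd = 378 − P; Qs = 2P + 348.
Without the tax, 378 − P = 2P + 348 gives 3P = 30, so P* = $10 and Q* = 368.
With the tax collected from consumers, demand (in seller-price terms) shifts: Qd = 378 − (P + 6).
Solving gives Q = 364 with consumers paying $14 and suppliers receiving $8 (the $6 wedge).
Revenue = t · Q = 6 · 364 = $2184.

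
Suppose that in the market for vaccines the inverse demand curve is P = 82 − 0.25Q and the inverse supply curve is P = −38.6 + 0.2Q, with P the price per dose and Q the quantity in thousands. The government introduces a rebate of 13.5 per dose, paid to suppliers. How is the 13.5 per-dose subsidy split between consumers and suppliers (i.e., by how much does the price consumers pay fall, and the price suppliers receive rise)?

Consumers gain 7.5 per dose; suppliers gain 6 per dose.

Rewrite in direct form: Qd = 328 − 4P and Qs = 5P + 193.
Before the subsidy: set 328 − 4P = 5P + 193 → P* = 15, Q* = 268.
With a per-unit subsidy paid to suppliers, each receives P + 13.5 per unit sold, so supply becomes Qs = 5(P + 13.5) + 193.
Solving gives Q = 298 with consumers paying 7.5 and suppliers receiving 21 (the 13.5 wedge).
Gain to consumers: 7.5; to suppliers: 6. (They sum to 13.5.)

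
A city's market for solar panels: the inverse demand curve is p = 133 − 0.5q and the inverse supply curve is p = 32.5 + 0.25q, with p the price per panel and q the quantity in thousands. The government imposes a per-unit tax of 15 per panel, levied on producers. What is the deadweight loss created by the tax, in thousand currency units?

Deadweight loss = 150 thousand.

Inverting to q(p) form: qd = 266 − 2p; qs = 4p − 130.
Without the tax, 266 − 2p = 4p − 130 gives 6p = 396, so p* = 66 and q* = 134.
With the tax collected from producers, supply shifts: qs = 4(p − 15) − 130.
Solving gives q = 114 with consumers paying 76 and producers receiving 61 (the 15 wedge).
Quantity falls by |ΔQ| = |134 − 114| = 20.
DWL = ½ · t · |ΔQ| = ½ · 15 · 20 = 150.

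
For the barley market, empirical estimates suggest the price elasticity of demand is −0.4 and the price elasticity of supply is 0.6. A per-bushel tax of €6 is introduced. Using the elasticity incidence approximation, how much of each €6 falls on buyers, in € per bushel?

Incidence ratio: buyers' share ≈ εs / (εs + |εd|) = 0.6 / (0.6 + 0.4) = 0.6.
So buyers bear ≈ 0.6 × €6 = €3.6; producers bear €2.4.

Buyers bear ≈ €3.6 per bushel.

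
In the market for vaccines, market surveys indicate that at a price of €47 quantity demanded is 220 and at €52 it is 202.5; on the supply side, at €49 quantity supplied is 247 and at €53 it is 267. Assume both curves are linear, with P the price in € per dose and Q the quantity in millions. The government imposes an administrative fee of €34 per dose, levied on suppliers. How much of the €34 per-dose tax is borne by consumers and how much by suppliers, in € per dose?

Consumers bear €20 per dose; suppliers bear €14 per dose.

Demand slope: (202.5 − 220)/(52 − 47) = -3.5, so Qd = 384.5 − 3.5P.
Supply slope: (267 − 247)/(53 − 49) = 5, so Qs = 5P + 2.
Without the tax, 384.5 − 3.5P = 5P + 2 gives 8.5P = 382.5, so P* = €45 and Q* = 227.
With the tax collected from suppliers, supply shifts: Qs = 5(P − 34) + 2.
New equilibrium: consumers pay €65, suppliers receive €31, Q = 157. (Wedge: Pb − Ps = 34.)
Burden on consumers: €20; on suppliers: €14. (They sum to €34.)
The less price-elastic side of the market bears the larger share of a per-unit tax.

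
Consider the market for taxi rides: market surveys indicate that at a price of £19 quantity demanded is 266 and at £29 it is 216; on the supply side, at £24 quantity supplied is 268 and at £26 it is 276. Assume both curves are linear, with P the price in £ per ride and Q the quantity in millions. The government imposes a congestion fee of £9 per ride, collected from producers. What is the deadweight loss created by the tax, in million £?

Deadweight loss = £90 million.

Demand slope: (216 − 266)/(29 − 19) = -5, so Qd = 361 − 5P.
Supply slope: (276 − 268)/(26 − 24) = 4, so Qs = 4P + 172.
Before the tax: set 361 − 5P = 4P + 172 → P* = £21, Q* = 256.
With the tax collected from producers, supply shifts: Qs = 4(P − 9) + 172.
New equilibrium: buyers pay £25, producers receive £16, Q = 236. (Wedge: Pb − Ps = 9.)
Quantity falls by |ΔQ| = |256 − 236| = 20.
DWL = ½ · t · |ΔQ| = ½ · 9 · 20 = £90.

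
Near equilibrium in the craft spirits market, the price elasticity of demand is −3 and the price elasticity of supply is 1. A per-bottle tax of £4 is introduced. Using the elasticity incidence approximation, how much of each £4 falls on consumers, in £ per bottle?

Incidence ratio: consumers' share ≈ εs / (εs + |εd|) = 1 / (1 + 3) = 0.25.
So consumers bear ≈ 0.25 × £4 = £1; suppliers bear £3.

Consumers bear ≈ £1 per bottle.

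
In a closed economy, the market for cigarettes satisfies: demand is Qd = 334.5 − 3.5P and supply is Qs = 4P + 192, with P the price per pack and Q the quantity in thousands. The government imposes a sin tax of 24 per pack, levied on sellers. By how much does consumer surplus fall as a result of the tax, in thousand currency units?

Consumer surplus falls by 3143.68 thousand.

Without the tax, 334.5 − 3.5P = 4P + 192 gives 7.5P = 142.5, so P* = 19 and Q* = 268.
With the tax collected from sellers, supply shifts: Qs = 4(P − 24) + 192.
Solving gives Q = 223.2 with buyers paying 31.8 and sellers receiving 7.8 (the 24 wedge).
ΔCS is the trapezoid between Q = 223.2 and Q = 268 of height 12.8: ½ · (268 + 223.2) · 12.8 = 3143.68.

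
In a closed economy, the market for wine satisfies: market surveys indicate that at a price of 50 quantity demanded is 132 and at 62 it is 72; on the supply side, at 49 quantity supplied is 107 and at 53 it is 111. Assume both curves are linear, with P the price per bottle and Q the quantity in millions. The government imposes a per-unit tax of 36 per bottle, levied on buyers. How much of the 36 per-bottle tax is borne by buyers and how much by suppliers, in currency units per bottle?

Demand slope: (72 − 132)/(62 − 50) = -5, so Qd = 382 − 5P.
Supply slope: (111 − 107)/(53 − 49) = 1, so Qs = P + 58.
Without the tax, 382 − 5P = P + 58 gives 6P = 324, so P* = 54 and Q* = 112.
With the tax collected from buyers, demand (in seller-price terms) shifts: Qd = 382 − 5(P + 36).
New equilibrium: buyers pay 60, suppliers receive 24, Q = 82. (Wedge: Pb − Ps = 36.)
Burden on buyers: 6; on suppliers: 30. (They sum to 36.)

Buyers bear 6 per bottle; suppliers bear 30 per bottle.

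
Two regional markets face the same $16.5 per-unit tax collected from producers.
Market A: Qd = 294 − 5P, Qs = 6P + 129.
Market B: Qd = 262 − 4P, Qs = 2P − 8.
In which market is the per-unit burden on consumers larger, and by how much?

Market A, by $3.5.

Market A: pre-tax P* = $15, Q* = 219; post-tax Q = 174; per-unit burden on consumers = $9.
Market B: pre-tax P* = $45, Q* = 82; post-tax Q = 60; per-unit burden on consumers = $5.5.
Difference: $9 vs $5.5 → market A is larger by $3.5.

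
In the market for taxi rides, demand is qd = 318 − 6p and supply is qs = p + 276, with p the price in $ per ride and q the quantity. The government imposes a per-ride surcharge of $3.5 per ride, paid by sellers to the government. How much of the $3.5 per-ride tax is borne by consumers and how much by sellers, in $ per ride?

Without the tax, 318 − 6p = p + 276 gives 7p = 42, so p* = $6 and q* = 282.
With the tax collected from sellers, supply shifts: qs = (p − 3.5) + 276.
Solving gives q = 279 with consumers paying $6.5 and sellers receiving $3 (the $3.5 wedge).
Burden on consumers: $0.5; on sellers: $3. (They sum to $3.5.)
The less price-elastic side of the market bears the larger share of a per-unit tax.

Consumers bear $0.5 per ride; sellers bear $3 per ride.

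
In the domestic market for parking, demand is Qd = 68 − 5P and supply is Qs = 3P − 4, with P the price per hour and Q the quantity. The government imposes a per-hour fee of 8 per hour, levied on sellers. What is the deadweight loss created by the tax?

Deadweight loss = 60.

Without the tax, 68 − 5P = 3P − 4 gives 8P = 72, so P* = 9 and Q* = 23.
With the tax collected from sellers, supply shifts: Qs = 3(P − 8) − 4.
Solving gives Q = 8 with consumers paying 12 and sellers receiving 4 (the 8 wedge).
Quantity falls by |ΔQ| = |23 − 8| = 15.
DWL = ½ · t · |ΔQ| = ½ · 8 · 15 = 60.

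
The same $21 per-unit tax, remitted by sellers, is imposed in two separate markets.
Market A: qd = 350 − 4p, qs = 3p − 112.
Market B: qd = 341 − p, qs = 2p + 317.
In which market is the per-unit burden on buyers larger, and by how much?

Market A: pre-tax p* = $66, q* = 86; post-tax q = 50; per-unit burden on buyers = $9.
Market B: pre-tax p* = $8, q* = 333; post-tax q = 319; per-unit burden on buyers = $14.
Difference: $9 vs $14 → market B is larger by $5.

Market B, by $5.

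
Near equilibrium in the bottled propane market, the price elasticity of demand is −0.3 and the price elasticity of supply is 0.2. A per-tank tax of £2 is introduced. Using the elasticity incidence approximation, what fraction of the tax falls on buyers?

Buyers' share ≈ 0.4.

Incidence ratio: buyers' share ≈ εs / (εs + |εd|) = 0.2 / (0.2 + 0.3) = 0.4.
Supply is the less elastic side, so buyers bear the smaller share.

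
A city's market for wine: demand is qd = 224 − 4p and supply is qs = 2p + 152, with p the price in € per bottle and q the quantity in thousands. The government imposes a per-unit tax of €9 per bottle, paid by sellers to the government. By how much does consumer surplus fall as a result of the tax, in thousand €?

Consumer surplus falls by €510 thousand.

Before the tax: set 224 − 4p = 2p + 152 → p* = €12, q* = 176.
With the tax collected from sellers, supply shifts: qs = 2(p − 9) + 152.
New equilibrium: consumers pay €15, sellers receive €6, q = 164. (Wedge: pb − ps = 9.)
ΔCS is the trapezoid between Q = 164 and Q = 176 of height €3: ½ · (176 + 164) · 3 = €510.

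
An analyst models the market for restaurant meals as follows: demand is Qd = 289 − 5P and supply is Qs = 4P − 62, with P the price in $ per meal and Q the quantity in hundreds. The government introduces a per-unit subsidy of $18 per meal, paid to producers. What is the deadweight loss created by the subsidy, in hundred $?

Without the subsidy, 289 − 5P = 4P − 62 gives 9P = 351, so P* = $39 and Q* = 94.
With a per-unit subsidy paid to producers, each receives P + 18 per unit sold, so supply becomes Qs = 4(P + 18) − 62.
New equilibrium: consumers pay $31, producers receive $49, Q = 134. (Wedge: Pb − Ps = −18.)
Quantity rises by |ΔQ| = |94 − 134| = 40.
DWL = ½ · t · |ΔQ| = ½ · 18 · 40 = $360.

Deadweight loss = $360 hundred.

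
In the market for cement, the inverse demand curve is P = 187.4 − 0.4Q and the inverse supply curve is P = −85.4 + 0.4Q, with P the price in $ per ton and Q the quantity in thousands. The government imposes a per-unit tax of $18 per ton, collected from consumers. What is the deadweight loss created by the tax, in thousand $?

Inverting to Q(P) form: Qd = 468.5 − 2.5P; Qs = 2.5P + 213.5.
Without the tax, 468.5 − 2.5P = 2.5P + 213.5 gives 5P = 255, so P* = $51 and Q* = 341.
With the tax collected from consumers, demand (in seller-price terms) shifts: Qd = 468.5 − 2.5(P + 18).
Solving gives Q = 318.5 with consumers paying $60 and suppliers receiving $42 (the $18 wedge).
Quantity falls by |ΔQ| = |341 − 318.5| = 22.5.
DWL = ½ · t · |ΔQ| = ½ · 18 · 22.5 = $202.5.

Deadweight loss = $202.5 thousand.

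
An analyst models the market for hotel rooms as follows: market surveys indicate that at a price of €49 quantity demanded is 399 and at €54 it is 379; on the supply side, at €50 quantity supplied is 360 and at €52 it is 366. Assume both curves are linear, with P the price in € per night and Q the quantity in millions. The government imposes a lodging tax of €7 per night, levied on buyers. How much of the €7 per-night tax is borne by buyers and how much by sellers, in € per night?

Demand slope: (379 − 399)/(54 − 49) = -4, so Qd = 595 − 4P.
Supply slope: (366 − 360)/(52 − 50) = 3, so Qs = 3P + 210.
Without the tax, 595 − 4P = 3P + 210 gives 7P = 385, so P* = €55 and Q* = 375.
With the tax collected from buyers, demand (in seller-price terms) shifts: Qd = 595 − 4(P + 7).
New equilibrium: buyers pay €58, sellers receive €51, Q = 363. (Wedge: Pb − Ps = 7.)
Burden on buyers: €3; on sellers: €4. (They sum to €7.)

Buyers bear €3 per night; sellers bear €4 per night.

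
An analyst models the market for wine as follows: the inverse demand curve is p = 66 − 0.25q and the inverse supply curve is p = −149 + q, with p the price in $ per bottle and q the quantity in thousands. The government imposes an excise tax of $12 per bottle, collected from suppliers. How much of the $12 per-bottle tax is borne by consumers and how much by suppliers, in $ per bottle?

Rewrite in direct form: qd = 264 − 4p and qs = p + 149.
Without the tax, 264 − 4p = p + 149 gives 5p = 115, so p* = $23 and q* = 172.
With the tax collected from suppliers, supply shifts: qs = (p − 12) + 149.
New equilibrium: consumers pay $25.4, suppliers receive $13.4, q = 162.4. (Wedge: pb − ps = 12.)
Burden on consumers: $2.4; on suppliers: $9.6. (They sum to $12.)

Consumers bear $2.4 per bottle; suppliers bear $9.6 per bottle.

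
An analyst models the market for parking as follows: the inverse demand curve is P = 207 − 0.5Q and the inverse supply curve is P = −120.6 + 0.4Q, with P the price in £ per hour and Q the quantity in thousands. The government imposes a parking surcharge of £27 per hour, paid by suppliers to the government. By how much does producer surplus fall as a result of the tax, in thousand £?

Producer surplus falls by £4188 thousand.

Inverting to Q(P) form: Qd = 414 − 2P; Qs = 2.5P + 301.5.
Without the tax, 414 − 2P = 2.5P + 301.5 gives 4.5P = 112.5, so P* = £25 and Q* = 364.
With the tax collected from suppliers, supply shifts: Qs = 2.5(P − 27) + 301.5.
New equilibrium: consumers pay £40, suppliers receive £13, Q = 334. (Wedge: Pb − Ps = 27.)
ΔPS is the trapezoid between Q = 334 and Q = 364 of height £12: ½ · (364 + 334) · 12 = £4188.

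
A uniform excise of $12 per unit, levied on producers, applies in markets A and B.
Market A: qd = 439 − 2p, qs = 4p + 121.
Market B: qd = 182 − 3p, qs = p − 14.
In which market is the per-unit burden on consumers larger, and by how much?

Market A: pre-tax p* = $53, q* = 333; post-tax q = 317; per-unit burden on consumers = $8.
Market B: pre-tax p* = $49, q* = 35; post-tax q = 26; per-unit burden on consumers = $3.
Difference: $8 vs $3 → market A is larger by $5.

Market A, by $5.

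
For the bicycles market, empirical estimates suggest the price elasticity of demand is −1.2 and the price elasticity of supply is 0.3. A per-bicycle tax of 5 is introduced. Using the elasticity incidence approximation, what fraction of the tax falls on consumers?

Incidence ratio: consumers' share ≈ εs / (εs + |εd|) = 0.3 / (0.3 + 1.2) = 0.2.
Supply is the less elastic side, so consumers bear the smaller share.

Consumers' share ≈ 0.2.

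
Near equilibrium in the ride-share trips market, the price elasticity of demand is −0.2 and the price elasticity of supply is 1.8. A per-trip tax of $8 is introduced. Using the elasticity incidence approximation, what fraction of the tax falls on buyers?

Buyers' share ≈ 0.9.

Incidence ratio: buyers' share ≈ εs / (εs + |εd|) = 1.8 / (1.8 + 0.2) = 0.9.
Supply is the more elastic side, so buyers bear the larger share.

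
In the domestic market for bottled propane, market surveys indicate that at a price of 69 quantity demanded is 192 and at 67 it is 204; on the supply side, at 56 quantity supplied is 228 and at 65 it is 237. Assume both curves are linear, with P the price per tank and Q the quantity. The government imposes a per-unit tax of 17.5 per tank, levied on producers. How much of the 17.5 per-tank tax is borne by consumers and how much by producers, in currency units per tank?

Consumers bear 2.5 per tank; producers bear 15 per tank.

Demand slope: (204 − 192)/(67 − 69) = -6, so Qd = 606 − 6P.
Supply slope: (237 − 228)/(65 − 56) = 1, so Qs = P + 172.
Before the tax: set 606 − 6P = P + 172 → P* = 62, Q* = 234.
With the tax collected from producers, supply shifts: Qs = (P − 17.5) + 172.
New equilibrium: consumers pay 64.5, producers receive 47, Q = 219. (Wedge: Pb − Ps = 17.5.)
Burden on consumers: 2.5; on producers: 15. (They sum to 17.5.)
The less price-elastic side of the market bears the larger share of a per-unit tax.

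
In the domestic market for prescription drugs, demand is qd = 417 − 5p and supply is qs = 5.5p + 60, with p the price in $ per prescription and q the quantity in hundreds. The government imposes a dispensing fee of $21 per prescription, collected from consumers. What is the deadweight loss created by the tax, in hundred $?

Deadweight loss = $577.5 hundred.

Before the tax: set 417 − 5p = 5.5p + 60 → p* = $34, q* = 247.
With the tax collected from consumers, demand (in seller-price terms) shifts: qd = 417 − 5(p + 21).
Solving gives q = 192 with consumers paying $45 and suppliers receiving $24 (the $21 wedge).
Quantity falls by |ΔQ| = |247 − 192| = 55.
DWL = ½ · t · |ΔQ| = ½ · 21 · 55 = $577.5.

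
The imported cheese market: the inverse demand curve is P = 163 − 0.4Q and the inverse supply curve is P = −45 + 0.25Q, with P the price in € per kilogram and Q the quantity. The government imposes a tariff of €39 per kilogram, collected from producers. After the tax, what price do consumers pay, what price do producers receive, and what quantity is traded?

Consumers pay €59; producers receive €20; quantity = 260.

Rewrite in direct form: Qd = 407.5 − 2.5P and Qs = 4P + 180.
Before the tax: set 407.5 − 2.5P = 4P + 180 → P* = €35, Q* = 320.
With the tax collected from producers, supply shifts: Qs = 4(P − 39) + 180.
Solving gives Q = 260 with consumers paying €59 and producers receiving €20 (the €39 wedge).
The less price-elastic side of the market bears the larger share of a per-unit tax.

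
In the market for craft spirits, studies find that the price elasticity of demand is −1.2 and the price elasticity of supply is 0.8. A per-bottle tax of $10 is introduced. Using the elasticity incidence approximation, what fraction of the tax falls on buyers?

Buyers' share ≈ 0.4.

Incidence ratio: buyers' share ≈ εs / (εs + |εd|) = 0.8 / (0.8 + 1.2) = 0.4.
Supply is the less elastic side, so buyers bear the smaller share.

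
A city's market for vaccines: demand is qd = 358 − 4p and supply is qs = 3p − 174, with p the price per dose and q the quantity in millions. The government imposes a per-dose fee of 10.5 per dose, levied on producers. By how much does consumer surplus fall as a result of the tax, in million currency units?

Without the tax, 358 − 4p = 3p − 174 gives 7p = 532, so p* = 76 and q* = 54.
With the tax collected from producers, supply shifts: qs = 3(p − 10.5) − 174.
Solving gives q = 36 with buyers paying 80.5 and producers receiving 70 (the 10.5 wedge).
ΔCS is the trapezoid between Q = 36 and Q = 54 of height 4.5: ½ · (54 + 36) · 4.5 = 202.5.

Consumer surplus falls by 202.5 million.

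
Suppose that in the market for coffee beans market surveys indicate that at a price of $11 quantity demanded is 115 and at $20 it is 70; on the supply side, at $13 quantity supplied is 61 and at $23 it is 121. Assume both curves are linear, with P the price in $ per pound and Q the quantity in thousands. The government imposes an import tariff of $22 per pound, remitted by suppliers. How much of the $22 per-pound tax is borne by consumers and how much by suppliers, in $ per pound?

Demand slope: (70 − 115)/(20 − 11) = -5, so Qd = 170 − 5P.
Supply slope: (121 − 61)/(23 − 13) = 6, so Qs = 6P − 17.
Without the tax, 170 − 5P = 6P − 17 gives 11P = 187, so P* = $17 and Q* = 85.
With the tax collected from suppliers, supply shifts: Qs = 6(P − 22) − 17.
Solving gives Q = 25 with consumers paying $29 and suppliers receiving $7 (the $22 wedge).
Burden on consumers: $12; on suppliers: $10. (They sum to $22.)
The less price-elastic side of the market bears the larger share of a per-unit tax.

Consumers bear $12 per pound; suppliers bear $10 per pound.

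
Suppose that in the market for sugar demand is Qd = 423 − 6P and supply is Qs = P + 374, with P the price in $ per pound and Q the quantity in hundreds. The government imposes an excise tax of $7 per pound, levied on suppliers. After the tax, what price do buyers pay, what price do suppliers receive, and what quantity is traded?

Buyers pay $8; suppliers receive $1; quantity = 375.

Before the tax: set 423 − 6P = P + 374 → P* = $7, Q* = 381.
With the tax collected from suppliers, supply shifts: Qs = (P − 7) + 374.
New equilibrium: buyers pay $8, suppliers receive $1, Q = 375. (Wedge: Pb − Ps = 7.)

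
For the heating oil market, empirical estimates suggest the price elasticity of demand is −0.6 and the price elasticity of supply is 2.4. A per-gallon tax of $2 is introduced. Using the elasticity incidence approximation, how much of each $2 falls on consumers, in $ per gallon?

Incidence ratio: consumers' share ≈ εs / (εs + |εd|) = 2.4 / (2.4 + 0.6) = 0.8.
So consumers bear ≈ 0.8 × $2 = $1.6; producers bear $0.4.

Consumers bear ≈ $1.6 per gallon.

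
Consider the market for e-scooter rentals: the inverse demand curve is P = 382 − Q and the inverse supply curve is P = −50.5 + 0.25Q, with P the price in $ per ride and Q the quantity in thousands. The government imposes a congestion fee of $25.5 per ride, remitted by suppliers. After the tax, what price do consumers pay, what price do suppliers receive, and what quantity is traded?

Rewrite in direct form: Qd = 382 − P and Qs = 4P + 202.
Without the tax, 382 − P = 4P + 202 gives 5P = 180, so P* = $36 and Q* = 346.
With the tax collected from suppliers, supply shifts: Qs = 4(P − 25.5) + 202.
Solving gives Q = 325.6 with consumers paying $56.4 and suppliers receiving $30.9 (the $25.5 wedge).
The less price-elastic side of the market bears the larger share of a per-unit tax.

Consumers pay $56.4; suppliers receive $30.9; quantity = 325.6.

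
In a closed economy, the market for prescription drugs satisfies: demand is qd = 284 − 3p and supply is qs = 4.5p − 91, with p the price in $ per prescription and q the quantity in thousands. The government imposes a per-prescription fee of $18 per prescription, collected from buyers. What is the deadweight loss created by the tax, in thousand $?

Deadweight loss = $291.6 thousand.

Without the tax, 284 − 3p = 4.5p − 91 gives 7.5p = 375, so p* = $50 and q* = 134.
With the tax collected from buyers, demand (in seller-price terms) shifts: qd = 284 − 3(p + 18).
New equilibrium: buyers pay $60.8, suppliers receive $42.8, q = 101.6. (Wedge: pb − ps = 18.)
Quantity falls by |ΔQ| = |134 − 101.6| = 32.4.
DWL = ½ · t · |ΔQ| = ½ · 18 · 32.4 = $291.6.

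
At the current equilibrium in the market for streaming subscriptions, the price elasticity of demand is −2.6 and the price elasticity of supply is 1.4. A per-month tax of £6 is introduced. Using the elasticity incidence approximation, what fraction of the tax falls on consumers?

Consumers' share ≈ 0.35.

Incidence ratio: consumers' share ≈ εs / (εs + |εd|) = 1.4 / (1.4 + 2.6) = 0.35.
Supply is the less elastic side, so consumers bear the smaller share.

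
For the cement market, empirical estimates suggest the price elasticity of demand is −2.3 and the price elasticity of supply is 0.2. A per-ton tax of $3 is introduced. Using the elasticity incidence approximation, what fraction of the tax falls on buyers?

Incidence ratio: buyers' share ≈ εs / (εs + |εd|) = 0.2 / (0.2 + 2.3) = 0.08.
Supply is the less elastic side, so buyers bear the smaller share.

Buyers' share ≈ 0.08.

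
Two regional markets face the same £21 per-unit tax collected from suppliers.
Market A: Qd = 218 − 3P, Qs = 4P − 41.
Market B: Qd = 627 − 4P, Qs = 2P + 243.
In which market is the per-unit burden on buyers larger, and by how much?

Market A: pre-tax P* = £37, Q* = 107; post-tax Q = 71; per-unit burden on buyers = £12.
Market B: pre-tax P* = £64, Q* = 371; post-tax Q = 343; per-unit burden on buyers = £7.
Difference: £12 vs £7 → market A is larger by £5.

Market A, by £5.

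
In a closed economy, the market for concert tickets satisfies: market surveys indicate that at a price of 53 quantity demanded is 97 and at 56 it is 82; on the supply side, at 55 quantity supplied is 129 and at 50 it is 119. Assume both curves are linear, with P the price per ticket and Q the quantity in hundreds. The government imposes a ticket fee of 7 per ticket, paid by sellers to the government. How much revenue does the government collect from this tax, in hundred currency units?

Tax revenue = 749 hundred.

Demand slope: (82 − 97)/(56 − 53) = -5, so Qd = 362 − 5P.
Supply slope: (119 − 129)/(50 − 55) = 2, so Qs = 2P + 19.
Without the tax, 362 − 5P = 2P + 19 gives 7P = 343, so P* = 49 and Q* = 117.
With the tax collected from sellers, supply shifts: Qs = 2(P − 7) + 19.
Solving gives Q = 107 with consumers paying 51 and sellers receiving 44 (the 7 wedge).
Revenue = t · Q = 7 · 107 = 749.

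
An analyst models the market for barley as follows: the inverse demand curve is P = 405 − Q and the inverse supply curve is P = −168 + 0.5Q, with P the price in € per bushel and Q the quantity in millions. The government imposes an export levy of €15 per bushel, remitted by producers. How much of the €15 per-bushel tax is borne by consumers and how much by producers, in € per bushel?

Consumers bear €10 per bushel; producers bear €5 per bushel.

Inverting to Q(P) form: Qd = 405 − P; Qs = 2P + 336.
Without the tax, 405 − P = 2P + 336 gives 3P = 69, so P* = €23 and Q* = 382.
With the tax collected from producers, supply shifts: Qs = 2(P − 15) + 336.
New equilibrium: consumers pay €33, producers receive €18, Q = 372. (Wedge: Pb − Ps = 15.)
Burden on consumers: €10; on producers: €5. (They sum to €15.)
The less price-elastic side of the market bears the larger share of a per-unit tax.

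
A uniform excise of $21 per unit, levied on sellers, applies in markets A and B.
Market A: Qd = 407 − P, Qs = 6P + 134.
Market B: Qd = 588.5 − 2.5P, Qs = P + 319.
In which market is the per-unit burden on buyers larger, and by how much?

Market A: pre-tax P* = $39, Q* = 368; post-tax Q = 350; per-unit burden on buyers = $18.
Market B: pre-tax P* = $77, Q* = 396; post-tax Q = 381; per-unit burden on buyers = $6.
Difference: $18 vs $6 → market A is larger by $12.

Market A, by $12.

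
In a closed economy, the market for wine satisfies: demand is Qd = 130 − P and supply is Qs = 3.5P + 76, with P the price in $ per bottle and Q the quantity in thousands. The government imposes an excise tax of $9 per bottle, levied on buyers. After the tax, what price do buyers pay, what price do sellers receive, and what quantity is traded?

Buyers pay $19; sellers receive $10; quantity = 111.

Before the tax: set 130 − P = 3.5P + 76 → P* = $12, Q* = 118.
With the tax collected from buyers, demand (in seller-price terms) shifts: Qd = 130 − (P + 9).
New equilibrium: buyers pay $19, sellers receive $10, Q = 111. (Wedge: Pb − Ps = 9.)
The less price-elastic side of the market bears the larger share of a per-unit tax.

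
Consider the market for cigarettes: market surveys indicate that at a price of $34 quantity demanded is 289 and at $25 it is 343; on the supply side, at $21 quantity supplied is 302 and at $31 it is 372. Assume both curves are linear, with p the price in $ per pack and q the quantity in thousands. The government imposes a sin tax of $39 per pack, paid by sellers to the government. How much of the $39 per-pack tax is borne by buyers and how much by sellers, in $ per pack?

Demand slope: (343 − 289)/(25 − 34) = -6, so qd = 493 − 6p.
Supply slope: (372 − 302)/(31 − 21) = 7, so qs = 7p + 155.
Before the tax: set 493 − 6p = 7p + 155 → p* = $26, q* = 337.
With the tax collected from sellers, supply shifts: qs = 7(p − 39) + 155.
Solving gives q = 211 with buyers paying $47 and sellers receiving $8 (the $39 wedge).
Burden on buyers: $21; on sellers: $18. (They sum to $39.)

Buyers bear $21 per pack; sellers bear $18 per pack.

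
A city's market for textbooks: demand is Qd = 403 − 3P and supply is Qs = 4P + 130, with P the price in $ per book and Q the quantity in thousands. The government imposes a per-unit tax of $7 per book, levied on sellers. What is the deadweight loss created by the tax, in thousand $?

Deadweight loss = $42 thousand.

Without the tax, 403 − 3P = 4P + 130 gives 7P = 273, so P* = $39 and Q* = 286.
With the tax collected from sellers, supply shifts: Qs = 4(P − 7) + 130.
New equilibrium: consumers pay $43, sellers receive $36, Q = 274. (Wedge: Pb − Ps = 7.)
Quantity falls by |ΔQ| = |286 − 274| = 12.
DWL = ½ · t · |ΔQ| = ½ · 7 · 12 = $42.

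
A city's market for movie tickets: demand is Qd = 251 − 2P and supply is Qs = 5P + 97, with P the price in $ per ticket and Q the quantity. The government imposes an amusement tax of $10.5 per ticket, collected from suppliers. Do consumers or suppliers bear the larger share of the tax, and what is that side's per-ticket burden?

Consumers bear the larger share: $7.5 per ticket.

Before the tax: set 251 − 2P = 5P + 97 → P* = $22, Q* = 207.
With the tax collected from suppliers, supply shifts: Qs = 5(P − 10.5) + 97.
Solving gives Q = 192 with consumers paying $29.5 and suppliers receiving $19 (the $10.5 wedge).
Per-ticket burden: consumers $7.5, suppliers $3.
Consumers take the larger share because demand is less price-elastic here (demand slope 2 vs supply slope 5).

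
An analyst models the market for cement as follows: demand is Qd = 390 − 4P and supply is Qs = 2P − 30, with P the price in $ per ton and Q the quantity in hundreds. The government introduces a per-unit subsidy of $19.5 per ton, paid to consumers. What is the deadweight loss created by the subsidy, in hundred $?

Deadweight loss = $253.5 hundred.

Without the subsidy, 390 − 4P = 2P − 30 gives 6P = 420, so P* = $70 and Q* = 110.
With a per-unit subsidy paid to consumers, each effectively pays P − 19.5, so demand becomes Qd = 390 − 4(P − 19.5).
Solving gives Q = 136 with consumers paying $63.5 and sellers receiving $83 (the $19.5 wedge).
Quantity rises by |ΔQ| = |110 − 136| = 26.
DWL = ½ · t · |ΔQ| = ½ · 19.5 · 26 = $253.5.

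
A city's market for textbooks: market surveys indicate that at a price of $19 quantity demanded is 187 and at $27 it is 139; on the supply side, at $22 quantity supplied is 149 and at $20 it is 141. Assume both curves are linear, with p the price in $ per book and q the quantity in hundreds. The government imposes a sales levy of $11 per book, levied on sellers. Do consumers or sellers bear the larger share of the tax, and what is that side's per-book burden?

Sellers bear the larger share: $6.6 per book.

Demand slope: (139 − 187)/(27 − 19) = -6, so qd = 301 − 6p.
Supply slope: (141 − 149)/(20 − 22) = 4, so qs = 4p + 61.
Without the tax, 301 − 6p = 4p + 61 gives 10p = 240, so p* = $24 and q* = 157.
With the tax collected from sellers, supply shifts: qs = 4(p − 11) + 61.
Solving gives q = 130.6 with consumers paying $28.4 and sellers receiving $17.4 (the $11 wedge).
Per-book burden: consumers $4.4, sellers $6.6.
Sellers take the larger share because supply is less price-elastic here (demand slope 6 vs supply slope 4).
The less price-elastic side of the market bears the larger share of a per-unit tax.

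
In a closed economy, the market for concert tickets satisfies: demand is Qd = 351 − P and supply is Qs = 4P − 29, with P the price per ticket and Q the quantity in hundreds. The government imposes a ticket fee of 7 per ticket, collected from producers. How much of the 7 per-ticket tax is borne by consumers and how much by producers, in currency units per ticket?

Before the tax: set 351 − P = 4P − 29 → P* = 76, Q* = 275.
With the tax collected from producers, supply shifts: Qs = 4(P − 7) − 29.
New equilibrium: consumers pay 81.6, producers receive 74.6, Q = 269.4. (Wedge: Pb − Ps = 7.)
Burden on consumers: 5.6; on producers: 1.4. (They sum to 7.)
The less price-elastic side of the market bears the larger share of a per-unit tax.

Consumers bear 5.6 per ticket; producers bear 1.4 per ticket.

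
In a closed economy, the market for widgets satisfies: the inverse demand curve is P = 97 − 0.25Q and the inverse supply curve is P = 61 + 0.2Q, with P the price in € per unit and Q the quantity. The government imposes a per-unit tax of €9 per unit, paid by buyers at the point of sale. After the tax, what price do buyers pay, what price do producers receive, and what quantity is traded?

Buyers pay €82; producers receive €73; quantity = 60.

Rewrite in direct form: Qd = 388 − 4P and Qs = 5P − 305.
Before the tax: set 388 − 4P = 5P − 305 → P* = €77, Q* = 80.
With the tax collected from buyers, demand (in seller-price terms) shifts: Qd = 388 − 4(P + 9).
Solving gives Q = 60 with buyers paying €82 and producers receiving €73 (the €9 wedge).
The less price-elastic side of the market bears the larger share of a per-unit tax.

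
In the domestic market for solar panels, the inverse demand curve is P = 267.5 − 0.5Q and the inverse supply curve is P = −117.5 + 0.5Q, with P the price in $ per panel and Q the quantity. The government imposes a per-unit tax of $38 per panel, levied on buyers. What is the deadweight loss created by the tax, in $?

Rewrite in direct form: Qd = 535 − 2P and Qs = 2P + 235.
Without the tax, 535 − 2P = 2P + 235 gives 4P = 300, so P* = $75 and Q* = 385.
With the tax collected from buyers, demand (in seller-price terms) shifts: Qd = 535 − 2(P + 38).
New equilibrium: buyers pay $94, suppliers receive $56, Q = 347. (Wedge: Pb − Ps = 38.)
Quantity falls by |ΔQ| = |385 − 347| = 38.
DWL = ½ · t · |ΔQ| = ½ · 38 · 38 = $722.

Deadweight loss = $722.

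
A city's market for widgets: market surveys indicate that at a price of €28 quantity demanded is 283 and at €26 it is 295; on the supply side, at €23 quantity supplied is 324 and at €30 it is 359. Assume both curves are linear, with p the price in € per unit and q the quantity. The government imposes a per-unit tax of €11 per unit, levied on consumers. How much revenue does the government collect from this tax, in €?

Tax revenue = €3179.

Demand slope: (295 − 283)/(26 − 28) = -6, so qd = 451 − 6p.
Supply slope: (359 − 324)/(30 − 23) = 5, so qs = 5p + 209.
Before the tax: set 451 − 6p = 5p + 209 → p* = €22, q* = 319.
With the tax collected from consumers, demand (in seller-price terms) shifts: qd = 451 − 6(p + 11).
New equilibrium: consumers pay €27, suppliers receive €16, q = 289. (Wedge: pb − ps = 11.)
Revenue = t · Q = 11 · 289 = €3179.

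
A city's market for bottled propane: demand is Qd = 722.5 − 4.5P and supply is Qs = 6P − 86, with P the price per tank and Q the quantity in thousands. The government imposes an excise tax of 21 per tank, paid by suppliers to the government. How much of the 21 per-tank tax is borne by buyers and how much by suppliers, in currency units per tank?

Buyers bear 12 per tank; suppliers bear 9 per tank.

Without the tax, 722.5 − 4.5P = 6P − 86 gives 10.5P = 808.5, so P* = 77 and Q* = 376.
With the tax collected from suppliers, supply shifts: Qs = 6(P − 21) − 86.
Solving gives Q = 322 with buyers paying 89 and suppliers receiving 68 (the 21 wedge).
Burden on buyers: 12; on suppliers: 9. (They sum to 21.)
The less price-elastic side of the market bears the larger share of a per-unit tax.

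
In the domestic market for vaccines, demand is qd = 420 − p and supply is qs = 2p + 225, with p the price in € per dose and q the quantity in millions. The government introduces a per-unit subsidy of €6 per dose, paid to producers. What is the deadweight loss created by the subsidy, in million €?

Before the subsidy: set 420 − p = 2p + 225 → p* = €65, q* = 355.
With a per-unit subsidy paid to producers, each receives p + 6 per unit sold, so supply becomes qs = 2(p + 6) + 225.
Solving gives q = 359 with consumers paying €61 and producers receiving €67 (the €6 wedge).
Quantity rises by |ΔQ| = |355 − 359| = 4.
DWL = ½ · t · |ΔQ| = ½ · 6 · 4 = €12.

Deadweight loss = €12 million.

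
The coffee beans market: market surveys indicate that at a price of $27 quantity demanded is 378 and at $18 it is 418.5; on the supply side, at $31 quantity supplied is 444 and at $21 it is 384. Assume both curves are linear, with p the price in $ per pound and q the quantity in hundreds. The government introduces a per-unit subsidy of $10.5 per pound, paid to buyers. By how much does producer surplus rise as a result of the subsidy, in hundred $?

Producer surplus rises by $1842.75 hundred.

Demand slope: (418.5 − 378)/(18 − 27) = -4.5, so qd = 499.5 − 4.5p.
Supply slope: (384 − 444)/(21 − 31) = 6, so qs = 6p + 258.
Without the subsidy, 499.5 − 4.5p = 6p + 258 gives 10.5p = 241.5, so p* = $23 and q* = 396.
With a per-unit subsidy paid to buyers, each effectively pays p − 10.5, so demand becomes qd = 499.5 − 4.5(p − 10.5).
Solving gives q = 423 with buyers paying $17 and sellers receiving $27.5 (the $10.5 wedge).
ΔPS is the trapezoid between Q = 423 and Q = 396 of height $4.5: ½ · (396 + 423) · 4.5 = $1842.75.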